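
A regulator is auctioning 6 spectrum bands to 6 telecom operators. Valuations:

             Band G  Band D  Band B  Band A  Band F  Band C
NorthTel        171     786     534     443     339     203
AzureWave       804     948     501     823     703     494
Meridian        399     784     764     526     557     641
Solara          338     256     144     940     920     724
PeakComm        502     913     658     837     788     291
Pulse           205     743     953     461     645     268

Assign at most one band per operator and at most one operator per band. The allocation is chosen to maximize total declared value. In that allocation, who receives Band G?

Treat this as an assignment problem: match each operator to one band.
Optimal: NorthTel→Band D ($786M), AzureWave→Band G ($804M), Meridian→Band C ($641M), Solara→Band F ($920M), PeakComm→Band A ($837M), Pulse→Band B ($953M) — total 786+804+641+920+837+953 = $4941M.
Row-greedy (each operator in turn takes its best remaining band) gives $4063M, worse by 878.
AzureWave's own top band is Band D ($948M), but forcing AzureWave→Band D and reassigning the rest optimally gives only $4470M — worse by 471.

AzureWave receives Band G.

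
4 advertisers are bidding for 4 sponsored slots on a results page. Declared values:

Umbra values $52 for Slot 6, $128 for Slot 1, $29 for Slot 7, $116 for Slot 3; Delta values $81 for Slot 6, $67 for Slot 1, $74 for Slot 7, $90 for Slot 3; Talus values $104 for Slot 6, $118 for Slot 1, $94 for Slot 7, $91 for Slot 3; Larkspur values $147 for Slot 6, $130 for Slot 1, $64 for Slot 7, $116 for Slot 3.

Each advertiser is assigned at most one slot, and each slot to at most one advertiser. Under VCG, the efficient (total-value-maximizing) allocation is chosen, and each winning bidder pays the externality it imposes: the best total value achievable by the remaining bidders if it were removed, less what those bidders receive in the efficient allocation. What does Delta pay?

Efficient allocation: Umbra→Slot 1 ($128), Delta→Slot 3 ($90), Talus→Slot 7 ($94), Larkspur→Slot 6 ($147); total welfare W = $459.
Delta receives Slot 3 at value $90, so the others get W − 90 = $369.
Without Delta: best allocation of the remaining 3 bidders over all 4 slots is Umbra→Slot 3 ($116), Talus→Slot 1 ($118), Larkspur→Slot 6 ($147), total $381.
VCG payment = (others' best without Delta) − (others' welfare with Delta) = 381 − 369 = $12.

Delta pays $12.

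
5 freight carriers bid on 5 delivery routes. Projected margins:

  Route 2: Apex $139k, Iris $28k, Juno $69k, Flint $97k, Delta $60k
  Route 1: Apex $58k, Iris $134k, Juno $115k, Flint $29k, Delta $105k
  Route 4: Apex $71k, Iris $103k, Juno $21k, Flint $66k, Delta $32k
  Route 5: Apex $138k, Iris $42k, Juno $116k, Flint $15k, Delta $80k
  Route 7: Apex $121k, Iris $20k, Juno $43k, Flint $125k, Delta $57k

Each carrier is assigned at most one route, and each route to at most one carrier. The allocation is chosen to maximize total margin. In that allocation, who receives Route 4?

Iris receives Route 4.

This is a one-to-one assignment (maximum-weight bipartite matching).
Optimal: Apex→Route 2 ($139k), Iris→Route 4 ($103k), Juno→Route 5 ($116k), Flint→Route 7 ($125k), Delta→Route 1 ($105k) — total 139+103+116+125+105 = $588k.
Column-greedy (each route in turn goes to its best remaining carrier) gives $512k, worse by 76.
Next-best assignment: Apex→Route 2, Iris→Route 4, Juno→Route 1, Flint→Route 7, Delta→Route 5 = $562k.
Every other assignment is strictly worse.
Iris's own top route is Route 1 ($134k), but forcing Iris→Route 1 and reassigning the rest optimally gives only $546k — worse by 42.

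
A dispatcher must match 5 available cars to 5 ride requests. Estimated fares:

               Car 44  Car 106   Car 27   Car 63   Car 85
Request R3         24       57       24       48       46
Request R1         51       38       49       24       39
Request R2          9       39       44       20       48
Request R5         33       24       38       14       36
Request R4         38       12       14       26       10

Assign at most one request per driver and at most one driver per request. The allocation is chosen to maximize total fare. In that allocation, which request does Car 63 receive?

Car 63 receives Request R4.

Optimal: Car 44→Request R1 ($51), Car 106→Request R3 ($57), Car 27→Request R5 ($38), Car 63→Request R4 ($26), Car 85→Request R2 ($48) — total 51+57+38+26+48 = $220.
Row-greedy (each driver in turn takes its best remaining request) gives $214, worse by 6.
Car 63's own top request is Request R3 ($48), but forcing Car 63→Request R3 and reassigning the rest optimally gives only $210 — worse by 10.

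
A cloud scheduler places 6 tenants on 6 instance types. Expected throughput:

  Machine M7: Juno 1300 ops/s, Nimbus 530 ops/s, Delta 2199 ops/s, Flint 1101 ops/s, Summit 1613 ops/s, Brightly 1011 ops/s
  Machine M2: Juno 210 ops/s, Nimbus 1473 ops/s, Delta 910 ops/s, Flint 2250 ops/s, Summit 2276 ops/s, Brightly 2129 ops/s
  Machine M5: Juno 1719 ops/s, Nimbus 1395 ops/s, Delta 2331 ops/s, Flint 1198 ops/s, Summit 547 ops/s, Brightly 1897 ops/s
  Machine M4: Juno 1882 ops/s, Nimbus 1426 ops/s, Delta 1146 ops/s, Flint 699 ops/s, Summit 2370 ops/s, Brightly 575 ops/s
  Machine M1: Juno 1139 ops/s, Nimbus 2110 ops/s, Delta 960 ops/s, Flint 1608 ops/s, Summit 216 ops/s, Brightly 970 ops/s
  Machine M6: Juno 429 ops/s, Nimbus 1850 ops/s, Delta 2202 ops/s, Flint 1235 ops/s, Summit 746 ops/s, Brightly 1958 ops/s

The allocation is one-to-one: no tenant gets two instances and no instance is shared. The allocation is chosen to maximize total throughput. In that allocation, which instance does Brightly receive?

Brightly receives Machine M6.

This is the linear assignment problem.
Optimal: Juno→Machine M5 (1719 ops/s), Nimbus→Machine M1 (2110 ops/s), Delta→Machine M7 (2199 ops/s), Flint→Machine M2 (2250 ops/s), Summit→Machine M4 (2370 ops/s), Brightly→Machine M6 (1958 ops/s) — total 1719+2110+2199+2250+2370+1958 = 12606 ops/s.
Max-entry greedy (repeatedly take the single best remaining cell) gives 12319 ops/s, worse by 287.
No other one-to-one assignment exceeds 12606 ops/s.
Brightly's own top instance is Machine M2 (2129 ops/s), but forcing Brightly→Machine M2 and reassigning the rest optimally gives only 11875 ops/s — worse by 731.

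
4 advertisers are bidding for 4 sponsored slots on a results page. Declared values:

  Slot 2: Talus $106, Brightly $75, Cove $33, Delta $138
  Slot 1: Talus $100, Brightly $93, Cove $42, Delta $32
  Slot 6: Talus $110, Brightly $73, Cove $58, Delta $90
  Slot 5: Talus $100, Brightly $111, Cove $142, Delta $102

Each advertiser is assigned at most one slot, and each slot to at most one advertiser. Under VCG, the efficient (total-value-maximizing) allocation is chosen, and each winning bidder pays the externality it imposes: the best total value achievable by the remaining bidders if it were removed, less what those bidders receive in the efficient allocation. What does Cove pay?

Efficient allocation: Talus→Slot 6 ($110), Brightly→Slot 1 ($93), Cove→Slot 5 ($142), Delta→Slot 2 ($138); total welfare W = $483.
Cove receives Slot 5 at value $142, so the others get W − 142 = $341.
Without Cove: best allocation of the remaining 3 bidders over all 4 slots is Talus→Slot 6 ($110), Brightly→Slot 5 ($111), Delta→Slot 2 ($138), total $359.
VCG payment = (others' best without Cove) − (others' welfare with Cove) = 359 − 341 = $18.

Cove pays $18.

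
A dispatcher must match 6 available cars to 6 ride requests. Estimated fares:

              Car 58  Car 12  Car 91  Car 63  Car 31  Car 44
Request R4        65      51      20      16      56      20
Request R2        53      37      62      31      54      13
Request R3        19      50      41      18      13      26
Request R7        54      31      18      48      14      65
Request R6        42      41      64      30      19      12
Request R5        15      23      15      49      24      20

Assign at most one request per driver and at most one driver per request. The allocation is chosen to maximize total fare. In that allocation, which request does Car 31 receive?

Car 31 receives Request R2.

Optimal: Car 58→Request R4 ($65), Car 12→Request R3 ($50), Car 91→Request R6 ($64), Car 63→Request R5 ($49), Car 31→Request R2 ($54), Car 44→Request R7 ($65) — total 65+50+64+49+54+65 = $347.
Column-greedy (each request in turn goes to its best remaining driver) gives $296, worse by 51.
Next-best assignment: Car 58→Request R2, Car 12→Request R3, Car 91→Request R6, Car 63→Request R5, Car 31→Request R4, Car 44→Request R7 = $337.
No other one-to-one assignment exceeds $347.
Car 31's own top request is Request R4 ($56), but forcing Car 31→Request R4 and reassigning the rest optimally gives only $337 — worse by 10.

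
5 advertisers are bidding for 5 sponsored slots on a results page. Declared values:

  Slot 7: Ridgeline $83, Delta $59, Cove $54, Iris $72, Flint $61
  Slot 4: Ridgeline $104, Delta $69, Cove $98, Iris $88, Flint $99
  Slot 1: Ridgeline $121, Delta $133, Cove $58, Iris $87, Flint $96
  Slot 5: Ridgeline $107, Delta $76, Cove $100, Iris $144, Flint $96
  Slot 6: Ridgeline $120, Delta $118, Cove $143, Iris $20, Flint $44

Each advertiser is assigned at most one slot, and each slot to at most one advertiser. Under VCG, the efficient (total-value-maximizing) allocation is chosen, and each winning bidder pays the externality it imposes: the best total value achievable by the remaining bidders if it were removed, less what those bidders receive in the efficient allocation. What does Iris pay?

Iris pays $24.

Efficient allocation: Ridgeline→Slot 7 ($83), Delta→Slot 1 ($133), Cove→Slot 6 ($143), Iris→Slot 5 ($144), Flint→Slot 4 ($99); total welfare W = $602.
Iris receives Slot 5 at value $144, so the others get W − 144 = $458.
Without Iris: best allocation of the remaining 4 bidders over all 5 slots is Ridgeline→Slot 5 ($107), Delta→Slot 1 ($133), Cove→Slot 6 ($143), Flint→Slot 4 ($99), total $482.
VCG payment = (others' best without Iris) − (others' welfare with Iris) = 482 − 458 = $24.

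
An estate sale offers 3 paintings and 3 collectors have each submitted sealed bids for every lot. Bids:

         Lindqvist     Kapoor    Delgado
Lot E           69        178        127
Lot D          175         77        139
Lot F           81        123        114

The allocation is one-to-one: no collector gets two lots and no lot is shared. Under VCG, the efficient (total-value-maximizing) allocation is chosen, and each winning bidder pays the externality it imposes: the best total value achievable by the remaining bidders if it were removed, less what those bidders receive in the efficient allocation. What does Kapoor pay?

Kapoor pays $13.

Efficient allocation: Lindqvist→Lot D ($175), Kapoor→Lot E ($178), Delgado→Lot F ($114); total welfare W = $467.
Kapoor receives Lot E at value $178, so the others get W − 178 = $289.
Without Kapoor: best allocation of the remaining 2 bidders over all 3 lots is Lindqvist→Lot D ($175), Delgado→Lot E ($127), total $302.
VCG payment = (others' best without Kapoor) − (others' welfare with Kapoor) = 302 − 289 = $13.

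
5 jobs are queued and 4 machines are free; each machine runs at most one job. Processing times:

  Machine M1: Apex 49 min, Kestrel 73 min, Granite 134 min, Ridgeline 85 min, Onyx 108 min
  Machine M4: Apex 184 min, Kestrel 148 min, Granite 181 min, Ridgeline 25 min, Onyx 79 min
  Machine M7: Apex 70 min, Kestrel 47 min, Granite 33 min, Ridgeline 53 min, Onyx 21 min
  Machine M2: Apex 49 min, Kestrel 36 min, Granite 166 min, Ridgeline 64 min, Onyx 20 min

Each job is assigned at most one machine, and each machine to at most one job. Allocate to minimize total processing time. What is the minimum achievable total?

Minimum total: 127 min

Optimal: Apex→Machine M1 (49 min), Ridgeline→Machine M4 (25 min), Granite→Machine M7 (33 min), Onyx→Machine M2 (20 min) — total 49+25+33+20 = 127 min.
Row-greedy (each job in turn takes its cheapest remaining machine) gives 143 min, worse by 16.
Swapping Apex↔Onyx (Apex→Machine M2 49 min, Onyx→Machine M1 108 min) adds 88.
Checked against all permutations: 127 min is optimal.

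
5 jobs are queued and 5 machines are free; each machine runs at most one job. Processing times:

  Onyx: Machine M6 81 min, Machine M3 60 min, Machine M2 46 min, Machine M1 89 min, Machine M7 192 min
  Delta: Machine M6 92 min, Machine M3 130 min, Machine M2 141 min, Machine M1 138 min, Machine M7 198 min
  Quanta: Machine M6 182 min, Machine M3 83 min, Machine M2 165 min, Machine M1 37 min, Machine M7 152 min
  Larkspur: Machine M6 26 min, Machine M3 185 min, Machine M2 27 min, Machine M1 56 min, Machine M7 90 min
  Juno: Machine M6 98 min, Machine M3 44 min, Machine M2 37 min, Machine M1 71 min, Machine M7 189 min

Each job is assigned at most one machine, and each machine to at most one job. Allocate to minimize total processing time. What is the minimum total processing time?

Treat this as an assignment problem: match each job to one machine.
Optimal: Onyx→Machine M2 (46 min), Delta→Machine M6 (92 min), Quanta→Machine M1 (37 min), Larkspur→Machine M7 (90 min), Juno→Machine M3 (44 min) — total 46+92+37+90+44 = 309 min.
Column-greedy (each machine in turn goes to its cheapest remaining job) gives 351 min, worse by 42.
Next-best assignment: Onyx→Machine M3, Delta→Machine M6, Quanta→Machine M1, Larkspur→Machine M7, Juno→Machine M2 = 316 min.

Minimum total: 309 min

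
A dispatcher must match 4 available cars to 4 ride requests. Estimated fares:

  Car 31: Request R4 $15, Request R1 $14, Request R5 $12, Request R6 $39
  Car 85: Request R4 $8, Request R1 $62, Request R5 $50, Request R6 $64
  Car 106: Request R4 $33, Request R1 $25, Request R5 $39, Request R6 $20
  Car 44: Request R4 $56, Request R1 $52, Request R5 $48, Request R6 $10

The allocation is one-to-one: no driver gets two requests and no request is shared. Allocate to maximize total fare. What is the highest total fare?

Max total: $196

Optimal: Car 31→Request R6 ($39), Car 85→Request R1 ($62), Car 106→Request R5 ($39), Car 44→Request R4 ($56) — total 39+62+39+56 = $196.
Max-entry greedy (repeatedly take the single best remaining cell) gives $173, worse by 23.
Next-best assignment: Car 31→Request R6, Car 85→Request R1, Car 106→Request R4, Car 44→Request R5 = $182.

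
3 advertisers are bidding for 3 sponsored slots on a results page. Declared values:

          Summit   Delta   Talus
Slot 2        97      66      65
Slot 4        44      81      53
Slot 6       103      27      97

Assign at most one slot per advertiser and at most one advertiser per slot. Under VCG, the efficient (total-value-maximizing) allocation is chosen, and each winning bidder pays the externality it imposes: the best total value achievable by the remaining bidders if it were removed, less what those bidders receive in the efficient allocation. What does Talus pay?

Efficient allocation: Summit→Slot 2 ($97), Delta→Slot 4 ($81), Talus→Slot 6 ($97); total welfare W = $275.
Talus receives Slot 6 at value $97, so the others get W − 97 = $178.
Without Talus: best allocation of the remaining 2 bidders over all 3 slots is Summit→Slot 6 ($103), Delta→Slot 4 ($81), total $184.
VCG payment = (others' best without Talus) − (others' welfare with Talus) = 184 − 178 = $6.

Talus pays $6.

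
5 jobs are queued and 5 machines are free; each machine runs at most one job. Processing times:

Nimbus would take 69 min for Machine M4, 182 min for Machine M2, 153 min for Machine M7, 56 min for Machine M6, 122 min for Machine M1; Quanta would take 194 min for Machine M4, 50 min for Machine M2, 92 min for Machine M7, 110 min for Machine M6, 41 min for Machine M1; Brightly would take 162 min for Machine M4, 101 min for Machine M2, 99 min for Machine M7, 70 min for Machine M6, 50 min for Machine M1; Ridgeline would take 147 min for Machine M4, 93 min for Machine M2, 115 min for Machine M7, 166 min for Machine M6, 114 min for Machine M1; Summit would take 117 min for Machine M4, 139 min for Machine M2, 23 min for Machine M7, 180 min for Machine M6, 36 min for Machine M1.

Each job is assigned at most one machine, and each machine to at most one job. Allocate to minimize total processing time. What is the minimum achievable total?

Minimum total: 296 min

This is the linear assignment problem.
Optimal: Nimbus→Machine M4 (69 min), Quanta→Machine M1 (41 min), Brightly→Machine M6 (70 min), Ridgeline→Machine M2 (93 min), Summit→Machine M7 (23 min) — total 69+41+70+93+23 = 296 min.
Min-entry greedy (repeatedly take the single cheapest remaining cell) gives 375 min, worse by 79.
Next-best assignment: Nimbus→Machine M4, Quanta→Machine M2, Brightly→Machine M6, Ridgeline→Machine M1, Summit→Machine M7 = 326 min.
Checked against all permutations: 296 min is optimal.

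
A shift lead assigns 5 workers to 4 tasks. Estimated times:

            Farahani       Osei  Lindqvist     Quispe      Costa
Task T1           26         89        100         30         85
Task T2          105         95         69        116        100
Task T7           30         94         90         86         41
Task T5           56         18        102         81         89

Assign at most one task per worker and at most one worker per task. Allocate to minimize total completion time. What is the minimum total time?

Optimal: Quispe→Task T1 (30 min), Lindqvist→Task T2 (69 min), Farahani→Task T7 (30 min), Osei→Task T5 (18 min) — total 30+69+30+18 = 147 min.
Row-greedy (each worker in turn takes its cheapest remaining task) gives 199 min, worse by 52.
Swapping Quispe↔Osei (Quispe→Task T5 81 min, Osei→Task T1 89 min) adds 122.

Min total: 147 min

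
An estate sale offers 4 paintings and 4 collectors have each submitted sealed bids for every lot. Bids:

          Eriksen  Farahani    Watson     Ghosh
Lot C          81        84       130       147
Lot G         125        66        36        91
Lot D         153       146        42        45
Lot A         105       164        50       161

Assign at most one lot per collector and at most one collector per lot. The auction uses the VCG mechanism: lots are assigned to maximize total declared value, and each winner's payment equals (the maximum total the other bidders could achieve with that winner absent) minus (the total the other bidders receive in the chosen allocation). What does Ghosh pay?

Efficient allocation: Eriksen→Lot G ($125), Farahani→Lot D ($146), Watson→Lot C ($130), Ghosh→Lot A ($161); total welfare W = $562.
Ghosh receives Lot A at value $161, so the others get W − 161 = $401.
Without Ghosh: best allocation of the remaining 3 bidders over all 4 lots is Eriksen→Lot D ($153), Farahani→Lot A ($164), Watson→Lot C ($130), total $447.
VCG payment = (others' best without Ghosh) − (others' welfare with Ghosh) = 447 − 401 = $46.

Ghosh pays $46.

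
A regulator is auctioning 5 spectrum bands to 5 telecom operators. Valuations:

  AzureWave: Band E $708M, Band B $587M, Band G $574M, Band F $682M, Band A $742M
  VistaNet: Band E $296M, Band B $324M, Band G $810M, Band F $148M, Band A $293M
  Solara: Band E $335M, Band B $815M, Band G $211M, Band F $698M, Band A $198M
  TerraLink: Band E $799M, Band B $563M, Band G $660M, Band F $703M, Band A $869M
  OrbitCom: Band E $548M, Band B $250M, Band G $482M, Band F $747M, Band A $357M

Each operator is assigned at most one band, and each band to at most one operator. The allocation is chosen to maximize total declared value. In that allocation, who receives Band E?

Optimal: AzureWave→Band E ($708M), VistaNet→Band G ($810M), Solara→Band B ($815M), TerraLink→Band A ($869M), OrbitCom→Band F ($747M) — total 708+810+815+869+747 = $3949M.
Row-greedy (each operator in turn takes its best remaining band) gives $3913M, worse by 36.
Next-best assignment: AzureWave→Band A, VistaNet→Band G, Solara→Band B, TerraLink→Band E, OrbitCom→Band F = $3913M.
Swapping VistaNet↔TerraLink (VistaNet→Band A $293M, TerraLink→Band G $660M) loses 726.
AzureWave's own top band is Band A ($742M), but forcing AzureWave→Band A and reassigning the rest optimally gives only $3913M — worse by 36.

AzureWave receives Band E.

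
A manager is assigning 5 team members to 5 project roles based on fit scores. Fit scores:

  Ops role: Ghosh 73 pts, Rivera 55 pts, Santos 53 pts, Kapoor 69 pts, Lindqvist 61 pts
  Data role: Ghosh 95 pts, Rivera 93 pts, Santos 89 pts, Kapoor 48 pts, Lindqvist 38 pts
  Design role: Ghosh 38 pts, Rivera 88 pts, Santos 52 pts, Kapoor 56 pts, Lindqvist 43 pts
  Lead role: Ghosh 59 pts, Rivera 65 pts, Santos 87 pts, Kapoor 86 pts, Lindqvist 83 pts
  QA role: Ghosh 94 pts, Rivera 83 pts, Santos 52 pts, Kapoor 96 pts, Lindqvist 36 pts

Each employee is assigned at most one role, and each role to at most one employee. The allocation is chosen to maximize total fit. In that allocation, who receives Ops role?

Ghosh receives Ops role.

This is a one-to-one assignment (maximum-weight bipartite matching).
Optimal: Ghosh→Ops role (73 pts), Rivera→Design role (88 pts), Santos→Data role (89 pts), Kapoor→QA role (96 pts), Lindqvist→Lead role (83 pts) — total 73+88+89+96+83 = 429 pts.
Max-entry greedy (repeatedly take the single best remaining cell) gives 427 pts, worse by 2.
Ghosh's own top role is Data role (95 pts), but forcing Ghosh→Data role and reassigning the rest optimally gives only 427 pts — worse by 2.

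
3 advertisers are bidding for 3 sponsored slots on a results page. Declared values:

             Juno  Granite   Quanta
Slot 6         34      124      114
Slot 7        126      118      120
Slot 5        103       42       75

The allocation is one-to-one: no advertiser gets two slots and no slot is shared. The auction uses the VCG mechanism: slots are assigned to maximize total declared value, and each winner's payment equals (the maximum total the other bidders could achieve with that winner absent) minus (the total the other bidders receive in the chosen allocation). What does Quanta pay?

Efficient allocation: Juno→Slot 5 ($103), Granite→Slot 6 ($124), Quanta→Slot 7 ($120); total welfare W = $347.
Quanta receives Slot 7 at value $120, so the others get W − 120 = $227.
Without Quanta: best allocation of the remaining 2 bidders over all 3 slots is Juno→Slot 7 ($126), Granite→Slot 6 ($124), total $250.
VCG payment = (others' best without Quanta) − (others' welfare with Quanta) = 250 − 227 = $23.

Quanta pays $23.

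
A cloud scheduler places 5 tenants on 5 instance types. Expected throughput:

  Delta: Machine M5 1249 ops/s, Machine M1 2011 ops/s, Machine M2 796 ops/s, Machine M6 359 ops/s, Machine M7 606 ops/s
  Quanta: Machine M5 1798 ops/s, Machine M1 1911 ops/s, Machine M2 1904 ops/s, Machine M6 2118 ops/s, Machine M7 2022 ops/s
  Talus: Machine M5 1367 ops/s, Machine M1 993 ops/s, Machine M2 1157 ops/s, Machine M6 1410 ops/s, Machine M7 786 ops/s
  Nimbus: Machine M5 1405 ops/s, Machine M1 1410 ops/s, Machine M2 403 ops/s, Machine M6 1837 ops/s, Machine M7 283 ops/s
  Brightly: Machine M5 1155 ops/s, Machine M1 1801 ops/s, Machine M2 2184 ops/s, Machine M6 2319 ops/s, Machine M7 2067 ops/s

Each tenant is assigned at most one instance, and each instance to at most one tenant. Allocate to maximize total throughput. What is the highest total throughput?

This is a one-to-one assignment (maximum-weight bipartite matching).
Optimal: Delta→Machine M1 (2011 ops/s), Quanta→Machine M7 (2022 ops/s), Talus→Machine M5 (1367 ops/s), Nimbus→Machine M6 (1837 ops/s), Brightly→Machine M2 (2184 ops/s) — total 2011+2022+1367+1837+2184 = 9421 ops/s.
Row-greedy (each tenant in turn takes its best remaining instance) gives 7966 ops/s, worse by 1455.
No other one-to-one assignment exceeds 9421 ops/s.

Maximum total: 9421 ops/s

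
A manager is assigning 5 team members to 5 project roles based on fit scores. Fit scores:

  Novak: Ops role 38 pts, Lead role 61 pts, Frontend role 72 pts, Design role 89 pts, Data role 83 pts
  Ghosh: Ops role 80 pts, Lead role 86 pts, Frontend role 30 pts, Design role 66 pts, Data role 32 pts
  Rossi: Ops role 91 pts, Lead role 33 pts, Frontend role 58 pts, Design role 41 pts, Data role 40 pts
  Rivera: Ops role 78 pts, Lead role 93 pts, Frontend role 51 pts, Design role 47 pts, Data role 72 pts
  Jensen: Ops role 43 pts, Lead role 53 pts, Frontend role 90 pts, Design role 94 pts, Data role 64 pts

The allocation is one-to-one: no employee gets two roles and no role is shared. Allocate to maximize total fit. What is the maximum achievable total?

Optimal: Novak→Design role (89 pts), Ghosh→Lead role (86 pts), Rossi→Ops role (91 pts), Rivera→Data role (72 pts), Jensen→Frontend role (90 pts) — total 89+86+91+72+90 = 428 pts.
Column-greedy (each role in turn goes to its best remaining employee) gives 395 pts, worse by 33.
Swapping Rossi↔Novak (Rossi→Design role 41 pts, Novak→Ops role 38 pts) loses 101.

Max total: 428 pts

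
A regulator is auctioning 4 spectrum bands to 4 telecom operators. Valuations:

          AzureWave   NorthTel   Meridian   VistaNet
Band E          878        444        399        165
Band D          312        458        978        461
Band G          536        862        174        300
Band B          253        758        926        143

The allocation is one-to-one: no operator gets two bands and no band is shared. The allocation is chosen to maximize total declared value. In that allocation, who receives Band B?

Optimal: AzureWave→Band E ($878M), NorthTel→Band G ($862M), Meridian→Band B ($926M), VistaNet→Band D ($461M) — total 878+862+926+461 = $3127M.
Row-greedy (each operator in turn takes its best remaining band) gives $2861M, worse by 266.
Next-best assignment: AzureWave→Band E, NorthTel→Band B, Meridian→Band D, VistaNet→Band G = $2914M.
Meridian's own top band is Band D ($978M), but forcing Meridian→Band D and reassigning the rest optimally gives only $2914M — worse by 213.

Meridian receives Band B.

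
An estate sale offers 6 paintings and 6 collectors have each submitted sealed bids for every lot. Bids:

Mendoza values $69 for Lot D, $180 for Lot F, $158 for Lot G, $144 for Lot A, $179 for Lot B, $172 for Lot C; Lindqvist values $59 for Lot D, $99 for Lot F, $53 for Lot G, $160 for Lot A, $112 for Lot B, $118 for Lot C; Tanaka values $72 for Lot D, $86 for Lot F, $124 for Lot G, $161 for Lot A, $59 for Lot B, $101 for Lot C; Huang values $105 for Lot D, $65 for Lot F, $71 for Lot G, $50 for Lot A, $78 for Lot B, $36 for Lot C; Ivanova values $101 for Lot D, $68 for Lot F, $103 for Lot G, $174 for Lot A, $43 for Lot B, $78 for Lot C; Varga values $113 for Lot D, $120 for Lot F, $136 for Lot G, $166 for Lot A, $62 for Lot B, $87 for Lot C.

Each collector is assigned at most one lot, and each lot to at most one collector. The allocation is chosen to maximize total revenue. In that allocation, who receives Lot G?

Optimal: Mendoza→Lot B ($179), Lindqvist→Lot C ($118), Tanaka→Lot G ($124), Huang→Lot D ($105), Ivanova→Lot A ($174), Varga→Lot F ($120) — total 179+118+124+105+174+120 = $820.
Next-best assignment: Mendoza→Lot F, Lindqvist→Lot B, Tanaka→Lot C, Huang→Lot D, Ivanova→Lot A, Varga→Lot G = $808.
Checked against all permutations: $820 is optimal.
Tanaka's own top lot is Lot A ($161), but forcing Tanaka→Lot A and reassigning the rest optimally gives only $786 — worse by 34.

Tanaka receives Lot G.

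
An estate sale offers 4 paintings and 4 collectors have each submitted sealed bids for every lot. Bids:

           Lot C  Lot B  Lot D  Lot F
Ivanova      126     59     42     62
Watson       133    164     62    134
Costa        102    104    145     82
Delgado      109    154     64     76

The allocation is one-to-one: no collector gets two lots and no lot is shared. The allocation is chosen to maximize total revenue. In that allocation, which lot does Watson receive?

Treat this as an assignment problem: match each collector to one lot.
Optimal: Ivanova→Lot C ($126), Watson→Lot F ($134), Costa→Lot D ($145), Delgado→Lot B ($154) — total 126+134+145+154 = $559.
Max-entry greedy (repeatedly take the single best remaining cell) gives $511, worse by 48.
Every other assignment is strictly worse.
Watson's own top lot is Lot B ($164), but forcing Watson→Lot B and reassigning the rest optimally gives only $511 — worse by 48.

Watson receives Lot F.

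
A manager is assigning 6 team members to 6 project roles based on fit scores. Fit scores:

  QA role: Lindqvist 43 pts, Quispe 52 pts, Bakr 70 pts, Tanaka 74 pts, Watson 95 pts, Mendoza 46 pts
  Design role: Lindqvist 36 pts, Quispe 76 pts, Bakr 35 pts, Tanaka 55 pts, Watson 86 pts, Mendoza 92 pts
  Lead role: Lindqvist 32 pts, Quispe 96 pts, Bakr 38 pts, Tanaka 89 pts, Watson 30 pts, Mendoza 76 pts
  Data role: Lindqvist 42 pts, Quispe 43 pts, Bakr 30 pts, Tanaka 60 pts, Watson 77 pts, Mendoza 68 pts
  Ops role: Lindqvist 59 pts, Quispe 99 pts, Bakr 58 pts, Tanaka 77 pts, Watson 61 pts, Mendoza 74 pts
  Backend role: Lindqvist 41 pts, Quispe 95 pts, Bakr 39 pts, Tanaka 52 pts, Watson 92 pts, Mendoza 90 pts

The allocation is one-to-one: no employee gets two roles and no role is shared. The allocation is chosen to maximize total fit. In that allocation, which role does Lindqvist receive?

Optimal: Lindqvist→Data role (42 pts), Quispe→Ops role (99 pts), Bakr→QA role (70 pts), Tanaka→Lead role (89 pts), Watson→Backend role (92 pts), Mendoza→Design role (92 pts) — total 42+99+70+89+92+92 = 484 pts.
Row-greedy (each employee in turn takes its best remaining role) gives 469 pts, worse by 15.
Next-best assignment: Lindqvist→Ops role, Quispe→Backend role, Bakr→QA role, Tanaka→Lead role, Watson→Data role, Mendoza→Design role = 482 pts.
Swapping Quispe↔Watson (Quispe→Backend role 95 pts, Watson→Ops role 61 pts) loses 35.
Lindqvist's own top role is Ops role (59 pts), but forcing Lindqvist→Ops role and reassigning the rest optimally gives only 482 pts — worse by 2.

Lindqvist receives Data role.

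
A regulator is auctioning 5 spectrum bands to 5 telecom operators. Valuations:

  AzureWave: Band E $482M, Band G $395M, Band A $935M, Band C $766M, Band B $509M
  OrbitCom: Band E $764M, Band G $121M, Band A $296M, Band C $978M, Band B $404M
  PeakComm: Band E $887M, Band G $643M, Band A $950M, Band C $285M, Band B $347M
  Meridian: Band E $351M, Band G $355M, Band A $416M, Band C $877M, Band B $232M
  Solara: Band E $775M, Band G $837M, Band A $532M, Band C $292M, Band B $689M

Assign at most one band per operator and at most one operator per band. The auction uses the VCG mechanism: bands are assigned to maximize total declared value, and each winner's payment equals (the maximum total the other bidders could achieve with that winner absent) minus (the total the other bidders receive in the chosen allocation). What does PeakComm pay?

PeakComm pays $360M.

Efficient allocation: AzureWave→Band A ($935M), OrbitCom→Band B ($404M), PeakComm→Band E ($887M), Meridian→Band C ($877M), Solara→Band G ($837M); total welfare W = $3940M.
PeakComm receives Band E at value $887M, so the others get W − 887 = $3053M.
Without PeakComm: best allocation of the remaining 4 bidders over all 5 bands is AzureWave→Band A ($935M), OrbitCom→Band E ($764M), Meridian→Band C ($877M), Solara→Band G ($837M), total $3413M.
VCG payment = (others' best without PeakComm) − (others' welfare with PeakComm) = 3413 − 3053 = $360M.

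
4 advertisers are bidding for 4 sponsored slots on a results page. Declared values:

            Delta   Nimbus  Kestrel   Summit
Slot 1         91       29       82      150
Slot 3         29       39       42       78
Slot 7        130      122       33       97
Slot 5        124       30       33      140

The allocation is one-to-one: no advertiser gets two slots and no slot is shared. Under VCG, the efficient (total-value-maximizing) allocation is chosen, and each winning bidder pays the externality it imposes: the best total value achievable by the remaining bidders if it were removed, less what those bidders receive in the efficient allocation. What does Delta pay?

Delta pays $30.

Efficient allocation: Delta→Slot 5 ($124), Nimbus→Slot 7 ($122), Kestrel→Slot 3 ($42), Summit→Slot 1 ($150); total welfare W = $438.
Delta receives Slot 5 at value $124, so the others get W − 124 = $314.
Without Delta: best allocation of the remaining 3 bidders over all 4 slots is Nimbus→Slot 7 ($122), Kestrel→Slot 1 ($82), Summit→Slot 5 ($140), total $344.
VCG payment = (others' best without Delta) − (others' welfare with Delta) = 344 − 314 = $30.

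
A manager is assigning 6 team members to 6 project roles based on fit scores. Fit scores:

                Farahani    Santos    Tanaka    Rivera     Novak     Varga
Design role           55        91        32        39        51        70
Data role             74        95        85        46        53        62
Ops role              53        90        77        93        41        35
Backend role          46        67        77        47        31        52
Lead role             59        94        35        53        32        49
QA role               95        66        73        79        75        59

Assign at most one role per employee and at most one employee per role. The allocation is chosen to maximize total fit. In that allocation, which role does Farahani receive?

This is a one-to-one assignment (maximum-weight bipartite matching).
Optimal: Farahani→Data role (74 pts), Santos→Lead role (94 pts), Tanaka→Backend role (77 pts), Rivera→Ops role (93 pts), Novak→QA role (75 pts), Varga→Design role (70 pts) — total 74+94+77+93+75+70 = 483 pts.
Column-greedy (each role in turn goes to its best remaining employee) gives 455 pts, worse by 28.
No other one-to-one assignment exceeds 483 pts.
Farahani's own top role is QA role (95 pts), but forcing Farahani→QA role and reassigning the rest optimally gives only 482 pts — worse by 1.

Farahani receives Data role.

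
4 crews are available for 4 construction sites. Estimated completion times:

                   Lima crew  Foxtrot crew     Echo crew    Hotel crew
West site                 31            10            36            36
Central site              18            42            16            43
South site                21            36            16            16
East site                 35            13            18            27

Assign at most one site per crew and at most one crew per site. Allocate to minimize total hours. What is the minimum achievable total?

Min total: 62 hours

This is the linear assignment problem.
Optimal: Lima crew→Central site (18 hours), Foxtrot crew→West site (10 hours), Echo crew→East site (18 hours), Hotel crew→South site (16 hours) — total 18+10+18+16 = 62 hours.
Row-greedy (each crew in turn takes its cheapest remaining site) gives 71 hours, worse by 9.
Swapping Foxtrot crew↔Lima crew (Foxtrot crew→Central site 42 hours, Lima crew→West site 31 hours) adds 45.
No other one-to-one assignment undercuts 62 hours.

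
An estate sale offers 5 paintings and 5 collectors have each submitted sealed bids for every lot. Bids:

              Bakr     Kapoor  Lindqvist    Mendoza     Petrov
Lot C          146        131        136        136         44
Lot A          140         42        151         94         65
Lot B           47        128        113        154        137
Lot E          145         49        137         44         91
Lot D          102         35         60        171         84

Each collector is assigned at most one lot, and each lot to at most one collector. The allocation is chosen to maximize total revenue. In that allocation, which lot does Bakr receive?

Treat this as an assignment problem: match each collector to one lot.
Optimal: Bakr→Lot E ($145), Kapoor→Lot C ($131), Lindqvist→Lot A ($151), Mendoza→Lot D ($171), Petrov→Lot B ($137) — total 145+131+151+171+137 = $735.
Column-greedy (each lot in turn goes to its best remaining collector) gives $577, worse by 158.
Next-best assignment: Bakr→Lot A, Kapoor→Lot C, Lindqvist→Lot E, Mendoza→Lot D, Petrov→Lot B = $716.
Bakr's own top lot is Lot C ($146), but forcing Bakr→Lot C and reassigning the rest optimally gives only $687 — worse by 48.

Bakr receives Lot E.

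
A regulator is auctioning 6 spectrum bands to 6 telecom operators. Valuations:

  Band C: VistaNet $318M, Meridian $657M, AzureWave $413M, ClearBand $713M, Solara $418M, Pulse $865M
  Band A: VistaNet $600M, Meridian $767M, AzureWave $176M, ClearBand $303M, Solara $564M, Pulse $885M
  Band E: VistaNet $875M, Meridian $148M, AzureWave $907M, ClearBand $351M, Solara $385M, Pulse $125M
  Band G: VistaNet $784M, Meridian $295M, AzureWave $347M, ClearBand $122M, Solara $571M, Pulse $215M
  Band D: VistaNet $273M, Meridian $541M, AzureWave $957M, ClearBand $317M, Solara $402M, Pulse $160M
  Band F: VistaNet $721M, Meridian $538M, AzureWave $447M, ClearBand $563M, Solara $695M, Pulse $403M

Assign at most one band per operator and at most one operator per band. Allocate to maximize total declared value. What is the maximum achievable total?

Optimal: VistaNet→Band E ($875M), Meridian→Band A ($767M), AzureWave→Band D ($957M), ClearBand→Band F ($563M), Solara→Band G ($571M), Pulse→Band C ($865M) — total 875+767+957+563+571+865 = $4598M.
Column-greedy (each band in turn goes to its best remaining operator) gives $4288M, worse by 310.
Next-best assignment: VistaNet→Band E, Meridian→Band F, AzureWave→Band D, ClearBand→Band C, Solara→Band G, Pulse→Band A = $4539M.
Checked against all permutations: $4598M is optimal.

Maximum total: $4598M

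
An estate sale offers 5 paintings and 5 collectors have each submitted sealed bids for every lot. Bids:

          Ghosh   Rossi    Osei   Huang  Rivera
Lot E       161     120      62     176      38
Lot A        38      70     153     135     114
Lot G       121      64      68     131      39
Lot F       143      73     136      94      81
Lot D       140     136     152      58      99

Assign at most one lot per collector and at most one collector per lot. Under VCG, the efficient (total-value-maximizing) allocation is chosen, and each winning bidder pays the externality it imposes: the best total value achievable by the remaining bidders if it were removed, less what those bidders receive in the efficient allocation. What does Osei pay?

Osei pays $22.

Efficient allocation: Ghosh→Lot G ($121), Rossi→Lot D ($136), Osei→Lot F ($136), Huang→Lot E ($176), Rivera→Lot A ($114); total welfare W = $683.
Osei receives Lot F at value $136, so the others get W − 136 = $547.
Without Osei: best allocation of the remaining 4 bidders over all 5 lots is Ghosh→Lot F ($143), Rossi→Lot D ($136), Huang→Lot E ($176), Rivera→Lot A ($114), total $569.
VCG payment = (others' best without Osei) − (others' welfare with Osei) = 569 − 547 = $22.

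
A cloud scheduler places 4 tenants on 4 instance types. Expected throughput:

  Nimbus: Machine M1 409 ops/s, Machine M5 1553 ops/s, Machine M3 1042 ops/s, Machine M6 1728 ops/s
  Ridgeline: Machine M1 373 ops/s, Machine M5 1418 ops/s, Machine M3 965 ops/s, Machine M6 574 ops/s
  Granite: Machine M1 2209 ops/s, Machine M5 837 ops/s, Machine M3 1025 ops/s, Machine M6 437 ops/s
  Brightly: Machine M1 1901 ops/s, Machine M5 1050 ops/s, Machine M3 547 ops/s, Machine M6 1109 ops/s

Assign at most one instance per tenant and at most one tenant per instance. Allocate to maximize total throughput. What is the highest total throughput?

This is a one-to-one assignment (maximum-weight bipartite matching).
Optimal: Nimbus→Machine M6 (1728 ops/s), Ridgeline→Machine M5 (1418 ops/s), Granite→Machine M3 (1025 ops/s), Brightly→Machine M1 (1901 ops/s) — total 1728+1418+1025+1901 = 6072 ops/s.
Max-entry greedy (repeatedly take the single best remaining cell) gives 5902 ops/s, worse by 170.
Checked against all permutations: 6072 ops/s is optimal.

Max total: 6072 ops/s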